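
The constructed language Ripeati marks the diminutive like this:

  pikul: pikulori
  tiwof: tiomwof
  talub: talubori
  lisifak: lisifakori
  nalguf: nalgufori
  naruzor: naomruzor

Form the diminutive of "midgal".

midgalori

tiwof and nalguf both end in -f yet inflect differently (tiomwof, nalgufori), so the final letter is not what conditions the rule; the last vowel is.
"midgal" has last vowel 'a'. The one such stem in the data (lisifak → lisifakori) adds -ori, so the same rule applies.
So midgal → midgalori.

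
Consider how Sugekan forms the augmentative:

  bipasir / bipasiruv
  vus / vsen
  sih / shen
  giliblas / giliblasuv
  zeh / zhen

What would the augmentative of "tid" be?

giliblas and vus both end in -s yet inflect differently (giliblasuv, vsen), so the final letter is not what conditions the rule; the number of vowels is.
"tid" has 1 vowel. The stems with 1 vowel (zeh → zhen, vus → vsen, sih → shen) delete the last vowel and add -en.
So tid → tden.

tden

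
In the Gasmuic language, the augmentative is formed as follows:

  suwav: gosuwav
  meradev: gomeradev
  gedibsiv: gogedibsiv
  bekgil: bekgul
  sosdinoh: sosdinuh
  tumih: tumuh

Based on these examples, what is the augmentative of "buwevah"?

buwevuh

gedibsiv and bekgil both have last vowel 'i' yet inflect differently (gogedibsiv, bekgul), so the last vowel is not what conditions the rule; the final letter is.
"buwevah" ends in -h. The stems ending in -h (sosdinoh → sosdinuh, tumih → tumuh) change the last vowel to 'u'.
So buwevah → buwevuh.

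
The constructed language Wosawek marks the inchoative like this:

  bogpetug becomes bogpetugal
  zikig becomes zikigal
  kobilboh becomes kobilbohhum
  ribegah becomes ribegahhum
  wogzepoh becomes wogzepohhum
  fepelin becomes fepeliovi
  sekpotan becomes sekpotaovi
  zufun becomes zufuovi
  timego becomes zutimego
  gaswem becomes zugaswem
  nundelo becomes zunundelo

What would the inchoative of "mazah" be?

mazahhum

zikig and fepelin both have last vowel 'i' yet inflect differently (zikigal, fepeliovi), so the last vowel is not what conditions the rule; the final letter is.
"mazah" ends in -h. The stems ending in -h (kobilboh → kobilbohhum, ribegah → ribegahhum, wogzepoh → wogzepohhum) double the final consonant and add -um.
So mazah → mazahhum.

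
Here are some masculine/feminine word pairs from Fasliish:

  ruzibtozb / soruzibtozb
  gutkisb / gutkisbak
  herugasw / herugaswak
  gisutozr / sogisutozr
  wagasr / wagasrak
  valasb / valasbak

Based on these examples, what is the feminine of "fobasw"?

fobaswak

"fobasw" has second-to-last letter 's'. The stems whose second-to-last letter is 's' (herugasw → herugaswak, wagasr → wagasrak, gutkisb → gutkisbak) add -ak.
The other pattern: stems whose second-to-last letter is 'z' add the prefix so-.
So fobasw → fobaswak.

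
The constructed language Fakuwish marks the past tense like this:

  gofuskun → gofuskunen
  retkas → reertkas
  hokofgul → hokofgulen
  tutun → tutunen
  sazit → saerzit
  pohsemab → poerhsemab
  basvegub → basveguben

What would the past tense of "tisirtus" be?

tisirtusen

basvegub and pohsemab both end in -b yet inflect differently (basveguben, poerhsemab), so the final letter is not what conditions the rule; the last vowel is.
"tisirtus" has last vowel 'u'. The stems whose last vowel is 'u' (tutun → tutunen, hokofgul → hokofgulen, basvegub → basveguben) add -en.
The other pattern: stems whose last vowel is 'a' or 'i' insert -er- after the first vowel.
So tisirtus → tisirtusen.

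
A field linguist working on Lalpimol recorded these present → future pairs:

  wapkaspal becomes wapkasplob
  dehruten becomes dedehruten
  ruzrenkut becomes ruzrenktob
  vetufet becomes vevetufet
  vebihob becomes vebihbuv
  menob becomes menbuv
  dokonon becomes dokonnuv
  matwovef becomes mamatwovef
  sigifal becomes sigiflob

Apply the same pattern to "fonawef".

fofonawef

dehruten and dokonon both end in -n yet inflect differently (dedehruten, dokonnuv), so the final letter is not what conditions the rule; the last vowel is.
"fonawef" has last vowel 'e'. The stems whose last vowel is 'e' (vetufet → vevetufet, dehruten → dedehruten, matwovef → mamatwovef) repeat the first consonant+vowel as a prefix.
The other patterns: stems whose last vowel is 'o' delete the last vowel and add -uv; stems whose last vowel is 'a' or 'u' delete the last vowel and add -ob.
So fonawef → fofonawef.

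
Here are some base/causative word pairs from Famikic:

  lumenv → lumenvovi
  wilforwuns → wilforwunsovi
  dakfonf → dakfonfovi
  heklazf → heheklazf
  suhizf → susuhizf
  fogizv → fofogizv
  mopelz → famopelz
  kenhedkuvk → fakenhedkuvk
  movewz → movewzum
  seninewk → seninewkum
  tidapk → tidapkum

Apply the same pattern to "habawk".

habawkum

dakfonf and heklazf both end in -f yet inflect differently (dakfonfovi, heheklazf), so the final letter is not what conditions the rule; the second-to-last letter is.
"habawk" has second-to-last letter 'w'. The stems whose second-to-last letter is 'w' (movewz → movewzum, seninewk → seninewkum) add -um.
The other patterns: stems whose second-to-last letter is 'n' add -ovi; stems whose second-to-last letter is 'z' repeat the first consonant+vowel as a prefix; stems whose second-to-last letter is 'l' or 'v' add the prefix fa-.
So habawk → habawkum.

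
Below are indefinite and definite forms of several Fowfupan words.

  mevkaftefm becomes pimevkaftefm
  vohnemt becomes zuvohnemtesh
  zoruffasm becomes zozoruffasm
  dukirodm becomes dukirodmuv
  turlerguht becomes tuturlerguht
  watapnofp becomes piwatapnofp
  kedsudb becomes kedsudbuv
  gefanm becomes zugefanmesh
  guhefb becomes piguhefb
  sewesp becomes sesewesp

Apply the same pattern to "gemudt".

zoruffasm and mevkaftefm both end in -m yet inflect differently (zozoruffasm, pimevkaftefm), so the final letter is not what conditions the rule; the second-to-last letter is.
"gemudt" has second-to-last letter 'd'. The stems whose second-to-last letter is 'd' (kedsudb → kedsudbuv, dukirodm → dukirodmuv) add -uv.
The other patterns: stems whose second-to-last letter is 'h' or 's' repeat the first consonant+vowel as a prefix; stems whose second-to-last letter is 'f' add the prefix pi-; stems whose second-to-last letter is 'm' or 'n' add zu- … -esh around the stem.
So gemudt → gemudtuv.

gemudtuv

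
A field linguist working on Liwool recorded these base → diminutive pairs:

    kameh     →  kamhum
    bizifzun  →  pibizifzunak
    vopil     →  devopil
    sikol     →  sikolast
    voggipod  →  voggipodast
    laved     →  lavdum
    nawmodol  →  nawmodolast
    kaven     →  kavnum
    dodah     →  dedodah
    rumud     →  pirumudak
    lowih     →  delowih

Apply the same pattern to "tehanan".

detehanan

kameh and lowih both end in -h yet inflect differently (kamhum, delowih), so the final letter is not what conditions the rule; the last vowel is.
"tehanan" has last vowel 'a'. The one such stem in the data (dodah → dedodah) adds the prefix de-, so the same rule applies.
So tehanan → detehanan.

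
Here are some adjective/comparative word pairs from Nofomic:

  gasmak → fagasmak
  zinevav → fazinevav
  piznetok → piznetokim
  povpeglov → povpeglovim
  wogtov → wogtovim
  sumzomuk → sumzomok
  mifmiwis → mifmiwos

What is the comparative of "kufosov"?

kufosovim

"kufosov" has last vowel 'o'. The stems whose last vowel is 'o' (piznetok → piznetokim, povpeglov → povpeglovim, wogtov → wogtovim) add -im.
So kufosov → kufosovim.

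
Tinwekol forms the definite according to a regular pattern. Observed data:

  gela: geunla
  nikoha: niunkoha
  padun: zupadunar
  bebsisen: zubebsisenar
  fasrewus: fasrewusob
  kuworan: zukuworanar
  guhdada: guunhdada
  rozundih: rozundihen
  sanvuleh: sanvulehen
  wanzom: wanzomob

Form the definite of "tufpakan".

zutufpakanar

sanvuleh and bebsisen both have last vowel 'e' yet inflect differently (sanvulehen, zubebsisenar), so the last vowel is not what conditions the rule; the final letter is.
"tufpakan" ends in -n. The stems ending in -n (kuworan → zukuworanar, padun → zupadunar, bebsisen → zubebsisenar) add zu- … -ar around the stem.
So tufpakan → zutufpakanar.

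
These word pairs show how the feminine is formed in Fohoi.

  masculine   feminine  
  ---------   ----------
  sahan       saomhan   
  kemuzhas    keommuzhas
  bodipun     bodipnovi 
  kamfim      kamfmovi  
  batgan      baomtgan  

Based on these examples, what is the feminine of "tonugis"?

batgan and bodipun both end in -n yet inflect differently (baomtgan, bodipnovi), so the final letter is not what conditions the rule; the last vowel is.
"tonugis" has last vowel 'i'. The one such stem in the data (kamfim → kamfmovi) deletes the last vowel and adds -ovi (as does bodipun), so the same rule applies.
The other pattern: stems whose last vowel is 'a' insert -om- after the first vowel.
So tonugis → tonugsovi.

tonugsovi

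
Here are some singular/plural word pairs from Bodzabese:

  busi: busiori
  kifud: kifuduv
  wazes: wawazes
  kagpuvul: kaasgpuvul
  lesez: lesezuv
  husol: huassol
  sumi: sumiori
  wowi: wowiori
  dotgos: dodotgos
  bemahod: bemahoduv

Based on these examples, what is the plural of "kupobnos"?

"kupobnos" ends in -s. The stems ending in -s (wazes → wawazes, dotgos → dodotgos) repeat the first consonant+vowel as a prefix.
The other patterns: stems ending in -l insert -as- after the first vowel; stems ending in -d or -z add -uv; stems ending in -i add -ori.
So kupobnos → kukupobnos.

kukupobnos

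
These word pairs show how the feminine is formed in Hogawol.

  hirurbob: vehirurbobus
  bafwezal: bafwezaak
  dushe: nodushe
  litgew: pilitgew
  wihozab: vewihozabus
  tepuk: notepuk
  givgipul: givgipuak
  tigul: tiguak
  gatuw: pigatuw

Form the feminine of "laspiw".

pilaspiw

"laspiw" ends in -w. The stems ending in -w (litgew → pilitgew, gatuw → pigatuw) add the prefix pi-.
So laspiw → pilaspiw.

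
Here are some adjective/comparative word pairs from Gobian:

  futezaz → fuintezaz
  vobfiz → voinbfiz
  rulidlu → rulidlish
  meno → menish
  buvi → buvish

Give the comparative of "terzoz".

vobfiz and buvi both have last vowel 'i' yet inflect differently (voinbfiz, buvish), so the last vowel is not what conditions the rule; whether the stem ends in a vowel or a consonant is.
"terzoz" ends in a consonant. The stems ending in a consonant (futezaz → fuintezaz, vobfiz → voinbfiz) insert -in- after the first vowel.
The other pattern: stems ending in a vowel drop the final letter and add -ish.
So terzoz → teinrzoz.

teinrzoz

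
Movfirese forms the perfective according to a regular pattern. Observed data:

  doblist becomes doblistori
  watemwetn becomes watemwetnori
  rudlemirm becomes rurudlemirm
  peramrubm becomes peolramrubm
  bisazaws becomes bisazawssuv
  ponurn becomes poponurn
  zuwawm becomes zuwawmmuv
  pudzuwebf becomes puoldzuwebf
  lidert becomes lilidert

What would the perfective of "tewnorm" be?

tetewnorm

zuwawm and rudlemirm both end in -m yet inflect differently (zuwawmmuv, rurudlemirm), so the final letter is not what conditions the rule; the second-to-last letter is.
"tewnorm" has second-to-last letter 'r'. The stems whose second-to-last letter is 'r' (ponurn → poponurn, lidert → lilidert, rudlemirm → rurudlemirm) repeat the first consonant+vowel as a prefix.
So tewnorm → tetewnorm.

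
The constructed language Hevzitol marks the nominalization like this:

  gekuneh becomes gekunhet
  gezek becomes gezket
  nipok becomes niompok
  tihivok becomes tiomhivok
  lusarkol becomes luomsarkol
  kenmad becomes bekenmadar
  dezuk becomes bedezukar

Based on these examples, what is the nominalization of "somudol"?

soommudol

gezek and nipok both end in -k yet inflect differently (gezket, niompok), so the final letter is not what conditions the rule; the last vowel is.
"somudol" has last vowel 'o'. The stems whose last vowel is 'o' (nipok → niompok, tihivok → tiomhivok, lusarkol → luomsarkol) insert -om- after the first vowel.
So somudol → soommudol.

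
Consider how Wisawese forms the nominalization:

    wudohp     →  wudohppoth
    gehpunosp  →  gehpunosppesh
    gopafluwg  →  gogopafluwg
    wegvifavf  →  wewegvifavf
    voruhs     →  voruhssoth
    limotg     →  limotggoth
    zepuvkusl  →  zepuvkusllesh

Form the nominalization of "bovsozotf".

"bovsozotf" has second-to-last letter 't'. The one such stem in the data (limotg → limotggoth) doubles the final consonant and adds -oth (as do voruhs, wudohp), so the same rule applies.
The other patterns: stems whose second-to-last letter is 's' double the final consonant and add -esh; stems whose second-to-last letter is 'v' or 'w' repeat the first consonant+vowel as a prefix.
So bovsozotf → bovsozotffoth.

bovsozotffoth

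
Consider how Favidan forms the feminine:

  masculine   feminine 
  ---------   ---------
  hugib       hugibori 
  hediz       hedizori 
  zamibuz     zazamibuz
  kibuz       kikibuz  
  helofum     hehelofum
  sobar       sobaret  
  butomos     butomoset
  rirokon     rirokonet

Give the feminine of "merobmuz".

memerobmuz

"merobmuz" has last vowel 'u'. The stems whose last vowel is 'u' (zamibuz → zazamibuz, kibuz → kikibuz, helofum → hehelofum) repeat the first consonant+vowel as a prefix.
The other patterns: stems whose last vowel is 'i' add -ori; stems whose last vowel is 'a' or 'o' add -et.
So merobmuz → memerobmuz.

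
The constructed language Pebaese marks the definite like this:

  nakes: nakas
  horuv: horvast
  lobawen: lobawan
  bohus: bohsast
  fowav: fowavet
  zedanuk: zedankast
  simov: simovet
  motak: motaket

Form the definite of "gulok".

nakes and bohus both end in -s yet inflect differently (nakas, bohsast), so the final letter is not what conditions the rule; the last vowel is.
"gulok" has last vowel 'o'. The one such stem in the data (simov → simovet) adds -et, so the same rule applies.
So gulok → guloket.

guloket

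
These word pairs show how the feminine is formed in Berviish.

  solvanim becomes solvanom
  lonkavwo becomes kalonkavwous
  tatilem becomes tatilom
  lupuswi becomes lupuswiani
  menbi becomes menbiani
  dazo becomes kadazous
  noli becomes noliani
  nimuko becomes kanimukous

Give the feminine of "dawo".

noli and solvanim both have last vowel 'i' yet inflect differently (noliani, solvanom), so the last vowel is not what conditions the rule; the final letter is.
"dawo" ends in -o. The stems ending in -o (nimuko → kanimukous, lonkavwo → kalonkavwous, dazo → kadazous) add ka- … -us around the stem.
The other patterns: stems ending in -i add -ani; stems ending in -m change the last vowel to 'o'.
So dawo → kadawous.

kadawous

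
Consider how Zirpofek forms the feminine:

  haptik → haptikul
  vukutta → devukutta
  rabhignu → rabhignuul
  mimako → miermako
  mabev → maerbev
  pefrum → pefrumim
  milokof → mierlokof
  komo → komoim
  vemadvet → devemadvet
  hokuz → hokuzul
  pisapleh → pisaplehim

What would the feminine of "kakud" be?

mimako and komo both end in -o yet inflect differently (miermako, komoim), so the final letter is not what conditions the rule; the first letter is.
"kakud" begins with k-. The one such stem in the data (komo → komoim) adds -im, so the same rule applies.
The other patterns: stems beginning with v- add the prefix de-; stems beginning with h- or r- add -ul; stems beginning with m- insert -er- after the first vowel.
So kakud → kakudim.

kakudim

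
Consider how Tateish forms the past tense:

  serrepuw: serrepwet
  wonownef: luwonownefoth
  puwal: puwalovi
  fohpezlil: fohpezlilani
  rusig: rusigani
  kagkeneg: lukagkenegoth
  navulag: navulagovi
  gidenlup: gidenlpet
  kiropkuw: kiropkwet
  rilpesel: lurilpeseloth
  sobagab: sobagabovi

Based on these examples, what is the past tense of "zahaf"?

zahafovi

kagkeneg and rusig both end in -g yet inflect differently (lukagkenegoth, rusigani), so the final letter is not what conditions the rule; the last vowel is.
"zahaf" has last vowel 'a'. The stems whose last vowel is 'a' (sobagab → sobagabovi, puwal → puwalovi, navulag → navulagovi) add -ovi.
The other patterns: stems whose last vowel is 'e' add lu- … -oth around the stem; stems whose last vowel is 'i' add -ani; stems whose last vowel is 'u' delete the last vowel and add -et.
So zahaf → zahafovi.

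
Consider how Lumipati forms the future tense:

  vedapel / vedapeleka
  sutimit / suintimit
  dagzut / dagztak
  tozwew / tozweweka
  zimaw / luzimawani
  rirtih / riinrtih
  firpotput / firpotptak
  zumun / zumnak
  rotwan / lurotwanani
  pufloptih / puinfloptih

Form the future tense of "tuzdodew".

"tuzdodew" has last vowel 'e'. The stems whose last vowel is 'e' (tozwew → tozweweka, vedapel → vedapeleka) add -eka.
The other patterns: stems whose last vowel is 'i' insert -in- after the first vowel; stems whose last vowel is 'u' delete the last vowel and add -ak; stems whose last vowel is 'a' add lu- … -ani around the stem.
So tuzdodew → tuzdodeweka.

tuzdodeweka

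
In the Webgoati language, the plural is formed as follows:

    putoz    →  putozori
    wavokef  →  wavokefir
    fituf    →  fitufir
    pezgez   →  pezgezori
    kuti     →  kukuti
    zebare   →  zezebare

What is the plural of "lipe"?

lilipe

zebare and pezgez both have last vowel 'e' yet inflect differently (zezebare, pezgezori), so the last vowel is not what conditions the rule; the final letter is.
"lipe" ends in -e. The one such stem in the data (zebare → zezebare) repeats the first consonant+vowel as a prefix (as does kuti), so the same rule applies.
So lipe → lilipe.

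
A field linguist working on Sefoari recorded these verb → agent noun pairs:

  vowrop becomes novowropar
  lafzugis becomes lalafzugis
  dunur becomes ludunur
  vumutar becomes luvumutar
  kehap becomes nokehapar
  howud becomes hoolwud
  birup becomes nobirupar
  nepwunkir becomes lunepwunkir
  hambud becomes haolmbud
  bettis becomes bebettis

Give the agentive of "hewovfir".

luhewovfir

"hewovfir" ends in -r. The stems ending in -r (nepwunkir → lunepwunkir, vumutar → luvumutar, dunur → ludunur) add the prefix lu-.
So hewovfir → luhewovfir.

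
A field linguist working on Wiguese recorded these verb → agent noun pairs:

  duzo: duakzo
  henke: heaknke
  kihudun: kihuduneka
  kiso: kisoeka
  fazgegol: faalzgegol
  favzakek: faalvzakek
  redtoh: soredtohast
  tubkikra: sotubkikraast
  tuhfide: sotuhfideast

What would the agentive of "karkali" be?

duzo and kiso both end in -o yet inflect differently (duakzo, kisoeka), so the final letter is not what conditions the rule; the first letter is.
"karkali" begins with k-. The stems beginning with k- (kihudun → kihuduneka, kiso → kisoeka) add -eka.
The other patterns: stems beginning with d- or h- insert -ak- after the first vowel; stems beginning with f- insert -al- after the first vowel; stems beginning with r- or t- add so- … -ast around the stem.
So karkali → karkalieka.

karkalieka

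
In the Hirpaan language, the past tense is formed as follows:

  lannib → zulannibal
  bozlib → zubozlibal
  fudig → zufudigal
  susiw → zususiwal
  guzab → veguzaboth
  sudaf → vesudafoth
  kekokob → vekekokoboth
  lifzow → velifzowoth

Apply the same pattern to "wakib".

zuwakibal

lannib and guzab both end in -b yet inflect differently (zulannibal, veguzaboth), so the final letter is not what conditions the rule; the last vowel is.
"wakib" has last vowel 'i'. The stems whose last vowel is 'i' (lannib → zulannibal, bozlib → zubozlibal, fudig → zufudigal) add zu- … -al around the stem.
The other pattern: stems whose last vowel is 'a' or 'o' add ve- … -oth around the stem.
So wakib → zuwakibal.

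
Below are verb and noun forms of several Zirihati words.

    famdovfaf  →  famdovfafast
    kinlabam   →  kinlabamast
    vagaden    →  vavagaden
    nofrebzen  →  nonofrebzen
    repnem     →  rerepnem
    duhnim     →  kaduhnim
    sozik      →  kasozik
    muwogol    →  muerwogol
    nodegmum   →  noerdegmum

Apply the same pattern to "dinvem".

didinvem

kinlabam and repnem both end in -m yet inflect differently (kinlabamast, rerepnem), so the final letter is not what conditions the rule; the last vowel is.
"dinvem" has last vowel 'e'. The stems whose last vowel is 'e' (vagaden → vavagaden, nofrebzen → nonofrebzen, repnem → rerepnem) repeat the first consonant+vowel as a prefix.
The other patterns: stems whose last vowel is 'a' add -ast; stems whose last vowel is 'i' add the prefix ka-; stems whose last vowel is 'o' or 'u' insert -er- after the first vowel.
So dinvem → didinvem.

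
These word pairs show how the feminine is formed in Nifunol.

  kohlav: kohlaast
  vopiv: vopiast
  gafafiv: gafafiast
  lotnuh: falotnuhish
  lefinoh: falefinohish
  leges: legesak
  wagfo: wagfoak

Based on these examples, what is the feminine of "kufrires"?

lefinoh and wagfo both have last vowel 'o' yet inflect differently (falefinohish, wagfoak), so the last vowel is not what conditions the rule; the final letter is.
"kufrires" ends in -s. The one such stem in the data (leges → legesak) adds -ak, so the same rule applies.
So kufrires → kufriresak.

kufriresak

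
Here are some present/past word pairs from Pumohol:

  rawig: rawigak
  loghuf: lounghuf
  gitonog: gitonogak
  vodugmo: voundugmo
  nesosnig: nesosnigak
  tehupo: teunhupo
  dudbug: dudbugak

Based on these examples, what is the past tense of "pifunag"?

pifunagak

gitonog and vodugmo both have last vowel 'o' yet inflect differently (gitonogak, voundugmo), so the last vowel is not what conditions the rule; the final letter is.
"pifunag" ends in -g. The stems ending in -g (dudbug → dudbugak, nesosnig → nesosnigak, rawig → rawigak) add -ak.
The other pattern: stems ending in -f or -o insert -un- after the first vowel.
So pifunag → pifunagak.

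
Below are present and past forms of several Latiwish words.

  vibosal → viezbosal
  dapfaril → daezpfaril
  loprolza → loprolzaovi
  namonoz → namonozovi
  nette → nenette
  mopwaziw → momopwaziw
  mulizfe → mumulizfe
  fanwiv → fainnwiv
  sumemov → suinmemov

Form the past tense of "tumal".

"tumal" ends in -l. The stems ending in -l (vibosal → viezbosal, dapfaril → daezpfaril) insert -ez- after the first vowel.
The other patterns: stems ending in -a or -z add -ovi; stems ending in -e or -w repeat the first consonant+vowel as a prefix; stems ending in -v insert -in- after the first vowel.
So tumal → tuezmal.

tuezmal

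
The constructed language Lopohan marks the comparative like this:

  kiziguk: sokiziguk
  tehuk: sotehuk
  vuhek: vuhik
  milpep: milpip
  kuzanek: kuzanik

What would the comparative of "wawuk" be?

"wawuk" has last vowel 'u'. The stems whose last vowel is 'u' (kiziguk → sokiziguk, tehuk → sotehuk) add the prefix so-.
The other pattern: stems whose last vowel is 'e' change the last vowel to 'i'.
So wawuk → sowawuk.

sowawuk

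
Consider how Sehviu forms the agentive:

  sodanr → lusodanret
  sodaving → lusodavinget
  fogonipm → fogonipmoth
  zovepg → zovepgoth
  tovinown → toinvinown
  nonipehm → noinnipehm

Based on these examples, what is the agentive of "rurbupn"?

sodaving and zovepg both end in -g yet inflect differently (lusodavinget, zovepgoth), so the final letter is not what conditions the rule; the second-to-last letter is.
"rurbupn" has second-to-last letter 'p'. The stems whose second-to-last letter is 'p' (fogonipm → fogonipmoth, zovepg → zovepgoth) add -oth.
So rurbupn → rurbupnoth.

rurbupnoth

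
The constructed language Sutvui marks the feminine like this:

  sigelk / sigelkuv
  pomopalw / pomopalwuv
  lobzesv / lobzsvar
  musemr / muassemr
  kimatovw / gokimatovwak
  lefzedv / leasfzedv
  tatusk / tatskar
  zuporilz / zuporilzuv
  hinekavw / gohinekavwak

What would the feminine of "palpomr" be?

pomopalw and hinekavw both end in -w yet inflect differently (pomopalwuv, gohinekavwak), so the final letter is not what conditions the rule; the second-to-last letter is.
"palpomr" has second-to-last letter 'm'. The one such stem in the data (musemr → muassemr) inserts -as- after the first vowel (as does lefzedv), so the same rule applies.
The other patterns: stems whose second-to-last letter is 'l' add -uv; stems whose second-to-last letter is 'v' add go- … -ak around the stem; stems whose second-to-last letter is 's' delete the last vowel and add -ar.
So palpomr → paaslpomr.

paaslpomr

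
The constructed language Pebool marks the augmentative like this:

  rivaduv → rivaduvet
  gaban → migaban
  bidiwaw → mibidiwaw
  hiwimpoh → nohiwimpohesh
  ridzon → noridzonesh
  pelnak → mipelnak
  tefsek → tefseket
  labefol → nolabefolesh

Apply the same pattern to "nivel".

"nivel" has last vowel 'e'. The one such stem in the data (tefsek → tefseket) adds -et, so the same rule applies.
So nivel → nivelet.

nivelet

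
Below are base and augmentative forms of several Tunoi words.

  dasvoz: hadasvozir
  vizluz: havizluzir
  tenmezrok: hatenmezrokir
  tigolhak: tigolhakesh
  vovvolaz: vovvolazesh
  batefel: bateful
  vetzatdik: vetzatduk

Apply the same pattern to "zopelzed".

zopelzud

tenmezrok and tigolhak both end in -k yet inflect differently (hatenmezrokir, tigolhakesh), so the final letter is not what conditions the rule; the last vowel is.
"zopelzed" has last vowel 'e'. The one such stem in the data (batefel → bateful) changes the last vowel to 'u' (as does vetzatdik), so the same rule applies.
The other patterns: stems whose last vowel is 'o' or 'u' add ha- … -ir around the stem; stems whose last vowel is 'a' add -esh.
So zopelzed → zopelzud.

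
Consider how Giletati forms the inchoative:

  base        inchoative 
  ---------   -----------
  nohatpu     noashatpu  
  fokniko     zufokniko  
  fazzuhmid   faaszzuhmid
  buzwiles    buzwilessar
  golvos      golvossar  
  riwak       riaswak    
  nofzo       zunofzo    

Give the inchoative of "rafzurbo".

"rafzurbo" ends in -o. The stems ending in -o (nofzo → zunofzo, fokniko → zufokniko) add the prefix zu-.
The other patterns: stems ending in -s double the final consonant and add -ar; stems ending in -d, -k or -u insert -as- after the first vowel.
So rafzurbo → zurafzurbo.

zurafzurbo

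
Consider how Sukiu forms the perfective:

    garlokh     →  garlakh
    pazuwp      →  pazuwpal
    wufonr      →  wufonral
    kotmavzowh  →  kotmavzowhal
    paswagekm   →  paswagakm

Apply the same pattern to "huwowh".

huwowhal

garlokh and kotmavzowh both end in -h yet inflect differently (garlakh, kotmavzowhal), so the final letter is not what conditions the rule; the second-to-last letter is.
"huwowh" has second-to-last letter 'w'. The stems whose second-to-last letter is 'w' (kotmavzowh → kotmavzowhal, pazuwp → pazuwpal) add -al.
The other pattern: stems whose second-to-last letter is 'k' change the last vowel to 'a'.
So huwowh → huwowhal.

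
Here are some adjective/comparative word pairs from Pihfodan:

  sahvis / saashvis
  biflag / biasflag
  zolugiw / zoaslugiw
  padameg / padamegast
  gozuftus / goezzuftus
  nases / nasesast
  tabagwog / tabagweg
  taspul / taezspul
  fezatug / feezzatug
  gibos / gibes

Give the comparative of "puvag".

"puvag" has last vowel 'a'. The one such stem in the data (biflag → biasflag) inserts -as- after the first vowel (as do sahvis, zolugiw), so the same rule applies.
So puvag → puasvag.

puasvag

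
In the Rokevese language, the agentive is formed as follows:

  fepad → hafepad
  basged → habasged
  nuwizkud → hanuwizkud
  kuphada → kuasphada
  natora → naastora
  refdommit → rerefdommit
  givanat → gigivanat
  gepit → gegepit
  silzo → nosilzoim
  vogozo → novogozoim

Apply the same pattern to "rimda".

riasmda

"rimda" ends in -a. The stems ending in -a (kuphada → kuasphada, natora → naastora) insert -as- after the first vowel.
The other patterns: stems ending in -d add the prefix ha-; stems ending in -t repeat the first consonant+vowel as a prefix; stems ending in -o add no- … -im around the stem.
So rimda → riasmda.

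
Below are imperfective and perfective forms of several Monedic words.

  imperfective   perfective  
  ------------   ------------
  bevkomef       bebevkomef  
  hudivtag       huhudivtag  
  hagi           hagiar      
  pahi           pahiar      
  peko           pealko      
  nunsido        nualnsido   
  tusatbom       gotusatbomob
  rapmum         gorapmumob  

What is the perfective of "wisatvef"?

peko and tusatbom both have last vowel 'o' yet inflect differently (pealko, gotusatbomob), so the last vowel is not what conditions the rule; the final letter is.
"wisatvef" ends in -f. The one such stem in the data (bevkomef → bebevkomef) repeats the first consonant+vowel as a prefix (as does hudivtag), so the same rule applies.
The other patterns: stems ending in -i add -ar; stems ending in -o insert -al- after the first vowel; stems ending in -m add go- … -ob around the stem.
So wisatvef → wiwisatvef.

wiwisatvef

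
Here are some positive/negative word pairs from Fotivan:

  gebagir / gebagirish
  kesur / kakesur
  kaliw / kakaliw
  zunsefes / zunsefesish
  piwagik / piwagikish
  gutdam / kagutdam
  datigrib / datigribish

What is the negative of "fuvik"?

kafuvik

gebagir and kesur both end in -r yet inflect differently (gebagirish, kakesur), so the final letter is not what conditions the rule; the number of vowels is.
"fuvik" has 2 vowels. The stems with 2 vowels (gutdam → kagutdam, kesur → kakesur, kaliw → kakaliw) add the prefix ka-.
So fuvik → kafuvik.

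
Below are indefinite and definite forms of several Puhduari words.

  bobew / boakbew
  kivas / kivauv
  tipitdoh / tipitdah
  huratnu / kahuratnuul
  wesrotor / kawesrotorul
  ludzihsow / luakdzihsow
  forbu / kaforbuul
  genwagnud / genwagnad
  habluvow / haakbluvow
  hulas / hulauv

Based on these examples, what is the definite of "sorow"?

ludzihsow and wesrotor both have last vowel 'o' yet inflect differently (luakdzihsow, kawesrotorul), so the last vowel is not what conditions the rule; the final letter is.
"sorow" ends in -w. The stems ending in -w (bobew → boakbew, ludzihsow → luakdzihsow, habluvow → haakbluvow) insert -ak- after the first vowel.
The other patterns: stems ending in -r or -u add ka- … -ul around the stem; stems ending in -s drop the final letter and add -uv; stems ending in -d or -h change the last vowel to 'a'.
So sorow → soakrow.

soakrow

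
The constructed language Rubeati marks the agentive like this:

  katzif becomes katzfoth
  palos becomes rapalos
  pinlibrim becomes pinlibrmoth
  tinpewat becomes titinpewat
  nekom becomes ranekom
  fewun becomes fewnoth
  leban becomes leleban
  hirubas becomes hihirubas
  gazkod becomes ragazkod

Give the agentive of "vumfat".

hirubas and palos both end in -s yet inflect differently (hihirubas, rapalos), so the final letter is not what conditions the rule; the last vowel is.
"vumfat" has last vowel 'a'. The stems whose last vowel is 'a' (leban → leleban, tinpewat → titinpewat, hirubas → hihirubas) repeat the first consonant+vowel as a prefix.
The other patterns: stems whose last vowel is 'o' add the prefix ra-; stems whose last vowel is 'i' or 'u' delete the last vowel and add -oth.
So vumfat → vuvumfat.

vuvumfat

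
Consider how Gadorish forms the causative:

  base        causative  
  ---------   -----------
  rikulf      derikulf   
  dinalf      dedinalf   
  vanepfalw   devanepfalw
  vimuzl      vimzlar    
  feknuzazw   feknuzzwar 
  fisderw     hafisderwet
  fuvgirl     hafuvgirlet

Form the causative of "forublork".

vanepfalw and feknuzazw both end in -w yet inflect differently (devanepfalw, feknuzzwar), so the final letter is not what conditions the rule; the second-to-last letter is.
"forublork" has second-to-last letter 'r'. The stems whose second-to-last letter is 'r' (fisderw → hafisderwet, fuvgirl → hafuvgirlet) add ha- … -et around the stem.
So forublork → haforublorket.

haforublorket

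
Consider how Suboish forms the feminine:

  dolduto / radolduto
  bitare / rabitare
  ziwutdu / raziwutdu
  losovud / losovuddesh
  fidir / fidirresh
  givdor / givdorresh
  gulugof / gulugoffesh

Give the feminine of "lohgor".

ziwutdu and losovud both have last vowel 'u' yet inflect differently (raziwutdu, losovuddesh), so the last vowel is not what conditions the rule; whether the stem ends in a vowel or a consonant is.
"lohgor" ends in a consonant. The stems ending in a consonant (losovud → losovuddesh, fidir → fidirresh, givdor → givdorresh) double the final consonant and add -esh.
So lohgor → lohgorresh.

lohgorresh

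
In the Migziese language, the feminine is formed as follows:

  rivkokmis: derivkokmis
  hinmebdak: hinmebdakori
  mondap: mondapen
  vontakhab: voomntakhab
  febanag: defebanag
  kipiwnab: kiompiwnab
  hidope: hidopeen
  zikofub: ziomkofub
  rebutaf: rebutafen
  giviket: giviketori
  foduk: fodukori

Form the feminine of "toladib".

toomladib

kipiwnab and hinmebdak both have last vowel 'a' yet inflect differently (kiompiwnab, hinmebdakori), so the last vowel is not what conditions the rule; the final letter is.
"toladib" ends in -b. The stems ending in -b (kipiwnab → kiompiwnab, vontakhab → voomntakhab, zikofub → ziomkofub) insert -om- after the first vowel.
The other patterns: stems ending in -k or -t add -ori; stems ending in -g or -s add the prefix de-; stems ending in -e, -f or -p add -en.
So toladib → toomladib.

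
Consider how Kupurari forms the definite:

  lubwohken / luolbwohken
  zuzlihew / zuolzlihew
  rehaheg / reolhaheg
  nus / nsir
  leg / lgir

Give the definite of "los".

rehaheg and leg both end in -g yet inflect differently (reolhaheg, lgir), so the final letter is not what conditions the rule; the number of vowels is.
"los" has 1 vowel. The stems with 1 vowel (nus → nsir, leg → lgir) delete the last vowel and add -ir.
The other pattern: stems with 3 vowels insert -ol- after the first vowel.
So los → lsir.

lsir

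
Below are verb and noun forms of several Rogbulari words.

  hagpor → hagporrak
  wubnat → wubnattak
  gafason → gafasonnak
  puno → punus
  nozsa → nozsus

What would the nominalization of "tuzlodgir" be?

hagpor and puno both have last vowel 'o' yet inflect differently (hagporrak, punus), so the last vowel is not what conditions the rule; whether the stem ends in a vowel or a consonant is.
"tuzlodgir" ends in a consonant. The stems ending in a consonant (hagpor → hagporrak, wubnat → wubnattak, gafason → gafasonnak) double the final consonant and add -ak.
So tuzlodgir → tuzlodgirrak.

tuzlodgirrak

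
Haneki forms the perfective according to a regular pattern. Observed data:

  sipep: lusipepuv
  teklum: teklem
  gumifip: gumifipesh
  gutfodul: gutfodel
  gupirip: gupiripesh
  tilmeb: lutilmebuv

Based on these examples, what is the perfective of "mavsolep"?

sipep and gupirip both end in -p yet inflect differently (lusipepuv, gupiripesh), so the final letter is not what conditions the rule; the last vowel is.
"mavsolep" has last vowel 'e'. The stems whose last vowel is 'e' (tilmeb → lutilmebuv, sipep → lusipepuv) add lu- … -uv around the stem.
So mavsolep → lumavsolepuv.

lumavsolepuv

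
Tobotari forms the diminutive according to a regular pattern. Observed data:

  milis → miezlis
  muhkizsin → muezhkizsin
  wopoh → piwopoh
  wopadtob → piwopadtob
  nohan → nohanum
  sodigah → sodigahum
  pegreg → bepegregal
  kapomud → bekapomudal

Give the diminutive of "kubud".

muhkizsin and nohan both end in -n yet inflect differently (muezhkizsin, nohanum), so the final letter is not what conditions the rule; the last vowel is.
"kubud" has last vowel 'u'. The one such stem in the data (kapomud → bekapomudal) adds be- … -al around the stem, so the same rule applies.
So kubud → bekubudal.

bekubudal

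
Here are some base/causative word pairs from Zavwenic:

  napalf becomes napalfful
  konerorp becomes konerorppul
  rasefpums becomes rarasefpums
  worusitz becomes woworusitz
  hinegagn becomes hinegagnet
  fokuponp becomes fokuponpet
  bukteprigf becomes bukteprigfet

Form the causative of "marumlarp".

"marumlarp" has second-to-last letter 'r'. The one such stem in the data (konerorp → konerorppul) doubles the final consonant and adds -ul (as does napalf), so the same rule applies.
The other patterns: stems whose second-to-last letter is 'm' or 't' repeat the first consonant+vowel as a prefix; stems whose second-to-last letter is 'g' or 'n' add -et.
So marumlarp → marumlarppul.

marumlarppul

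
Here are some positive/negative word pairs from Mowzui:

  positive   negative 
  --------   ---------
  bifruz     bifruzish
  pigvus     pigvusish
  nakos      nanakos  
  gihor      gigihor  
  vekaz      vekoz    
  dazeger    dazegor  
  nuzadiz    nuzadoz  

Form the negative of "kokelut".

pigvus and nakos both end in -s yet inflect differently (pigvusish, nanakos), so the final letter is not what conditions the rule; the last vowel is.
"kokelut" has last vowel 'u'. The stems whose last vowel is 'u' (bifruz → bifruzish, pigvus → pigvusish) add -ish.
The other patterns: stems whose last vowel is 'o' repeat the first consonant+vowel as a prefix; stems whose last vowel is 'a', 'e' or 'i' change the last vowel to 'o'.
So kokelut → kokelutish.

kokelutish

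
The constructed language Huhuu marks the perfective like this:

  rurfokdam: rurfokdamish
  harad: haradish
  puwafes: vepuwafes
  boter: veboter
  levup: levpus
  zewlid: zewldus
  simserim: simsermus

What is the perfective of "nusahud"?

nusahdus

harad and zewlid both end in -d yet inflect differently (haradish, zewldus), so the final letter is not what conditions the rule; the last vowel is.
"nusahud" has last vowel 'u'. The one such stem in the data (levup → levpus) deletes the last vowel and adds -us (as do zewlid, simserim), so the same rule applies.
So nusahud → nusahdus.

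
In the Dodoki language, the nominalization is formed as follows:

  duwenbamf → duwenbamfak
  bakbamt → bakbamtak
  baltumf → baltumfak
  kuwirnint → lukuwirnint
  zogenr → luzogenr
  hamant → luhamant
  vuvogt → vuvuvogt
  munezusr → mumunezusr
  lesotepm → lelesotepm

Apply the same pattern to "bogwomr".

bakbamt and kuwirnint both end in -t yet inflect differently (bakbamtak, lukuwirnint), so the final letter is not what conditions the rule; the second-to-last letter is.
"bogwomr" has second-to-last letter 'm'. The stems whose second-to-last letter is 'm' (duwenbamf → duwenbamfak, bakbamt → bakbamtak, baltumf → baltumfak) add -ak.
The other patterns: stems whose second-to-last letter is 'n' add the prefix lu-; stems whose second-to-last letter is 'g', 'p' or 's' repeat the first consonant+vowel as a prefix.
So bogwomr → bogwomrak.

bogwomrak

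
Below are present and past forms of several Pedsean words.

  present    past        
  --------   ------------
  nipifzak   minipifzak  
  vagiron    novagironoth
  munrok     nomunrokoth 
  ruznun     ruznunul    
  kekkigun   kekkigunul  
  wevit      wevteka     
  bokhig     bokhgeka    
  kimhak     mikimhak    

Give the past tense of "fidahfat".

"fidahfat" has last vowel 'a'. The stems whose last vowel is 'a' (kimhak → mikimhak, nipifzak → minipifzak) add the prefix mi-.
The other patterns: stems whose last vowel is 'i' delete the last vowel and add -eka; stems whose last vowel is 'o' add no- … -oth around the stem; stems whose last vowel is 'u' add -ul.
So fidahfat → mifidahfat.

mifidahfat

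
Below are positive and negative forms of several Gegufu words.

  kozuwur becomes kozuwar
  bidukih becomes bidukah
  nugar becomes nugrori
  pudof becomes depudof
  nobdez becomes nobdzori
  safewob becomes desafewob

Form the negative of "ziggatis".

nugar and kozuwur both end in -r yet inflect differently (nugrori, kozuwar), so the final letter is not what conditions the rule; the last vowel is.
"ziggatis" has last vowel 'i'. The one such stem in the data (bidukih → bidukah) changes the last vowel to 'a' (as does kozuwur), so the same rule applies.
The other patterns: stems whose last vowel is 'o' add the prefix de-; stems whose last vowel is 'a' or 'e' delete the last vowel and add -ori.
So ziggatis → ziggatas.

ziggatas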